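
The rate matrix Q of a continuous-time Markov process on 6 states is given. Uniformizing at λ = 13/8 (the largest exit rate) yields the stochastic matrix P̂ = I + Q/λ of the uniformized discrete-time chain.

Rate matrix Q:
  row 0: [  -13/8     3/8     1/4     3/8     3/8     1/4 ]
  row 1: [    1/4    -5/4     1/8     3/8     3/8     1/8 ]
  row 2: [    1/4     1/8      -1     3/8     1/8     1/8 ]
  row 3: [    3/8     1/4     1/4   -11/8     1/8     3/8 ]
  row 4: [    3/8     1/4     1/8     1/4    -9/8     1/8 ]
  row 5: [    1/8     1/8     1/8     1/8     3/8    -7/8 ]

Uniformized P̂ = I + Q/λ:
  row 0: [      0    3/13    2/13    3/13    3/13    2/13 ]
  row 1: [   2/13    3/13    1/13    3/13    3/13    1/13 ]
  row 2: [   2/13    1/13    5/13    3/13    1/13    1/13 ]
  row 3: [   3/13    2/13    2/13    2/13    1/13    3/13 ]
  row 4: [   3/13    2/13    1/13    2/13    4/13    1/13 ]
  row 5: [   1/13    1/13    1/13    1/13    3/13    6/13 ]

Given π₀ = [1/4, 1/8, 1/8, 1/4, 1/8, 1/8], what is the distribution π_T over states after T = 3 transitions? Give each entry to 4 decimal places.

π = [0.1452, 0.1511, 0.1474, 0.1739, 0.1959, 0.1865]

t=0: π = [0.2500, 0.1250, 0.1250, 0.2500, 0.1250, 0.1250]
t=1: π = [0.1346, 0.1635, 0.1538, 0.1827, 0.1827, 0.1827]
t=2: π = [0.1472, 0.1509, 0.1487, 0.1746, 0.1930, 0.1857]
t=3: π = [0.1452, 0.1511, 0.1474, 0.1739, 0.1959, 0.1865]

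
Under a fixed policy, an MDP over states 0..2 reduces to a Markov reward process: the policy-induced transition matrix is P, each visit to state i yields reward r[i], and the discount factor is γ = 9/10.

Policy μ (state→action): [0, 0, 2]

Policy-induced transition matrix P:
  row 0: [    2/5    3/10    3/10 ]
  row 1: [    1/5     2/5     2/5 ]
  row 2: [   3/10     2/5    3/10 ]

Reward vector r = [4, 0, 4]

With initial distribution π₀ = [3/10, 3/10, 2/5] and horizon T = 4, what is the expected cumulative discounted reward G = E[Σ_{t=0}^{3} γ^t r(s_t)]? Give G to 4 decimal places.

G = 8.9442

t=0: π = [0.3000, 0.3000, 0.4000], E[r] = 2.8000, γ^t·E[r] = 2.800000, running G = 2.800000
t=1: π = [0.3000, 0.3700, 0.3300], E[r] = 2.5200, γ^t·E[r] = 2.268000, running G = 5.068000
t=2: π = [0.2930, 0.3700, 0.3370], E[r] = 2.5200, γ^t·E[r] = 2.041200, running G = 7.109200
t=3: π = [0.2923, 0.3707, 0.3370], E[r] = 2.5172, γ^t·E[r] = 1.835039, running G = 8.944239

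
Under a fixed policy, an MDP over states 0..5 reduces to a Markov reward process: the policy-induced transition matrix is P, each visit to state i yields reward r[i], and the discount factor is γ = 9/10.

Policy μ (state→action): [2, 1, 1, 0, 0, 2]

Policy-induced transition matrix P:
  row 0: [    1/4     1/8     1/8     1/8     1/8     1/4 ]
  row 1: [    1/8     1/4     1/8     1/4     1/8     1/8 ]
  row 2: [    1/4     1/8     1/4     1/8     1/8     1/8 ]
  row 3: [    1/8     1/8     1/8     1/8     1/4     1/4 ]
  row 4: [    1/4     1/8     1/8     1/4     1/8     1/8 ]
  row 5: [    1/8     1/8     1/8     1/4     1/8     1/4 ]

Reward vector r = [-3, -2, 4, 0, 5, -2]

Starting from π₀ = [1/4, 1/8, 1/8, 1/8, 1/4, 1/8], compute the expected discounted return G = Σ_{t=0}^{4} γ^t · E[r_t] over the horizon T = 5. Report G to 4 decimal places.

G = 0.6740

t=0: π = [0.2500, 0.1250, 0.1250, 0.1250, 0.2500, 0.1250], E[r] = 0.5000, γ^t·E[r] = 0.500000, running G = 0.500000
t=1: π = [0.2031, 0.1406, 0.1406, 0.1875, 0.1406, 0.1875], E[r] = 0.0000, γ^t·E[r] = 0.000000, running G = 0.500000
t=2: π = [0.1855, 0.1426, 0.1426, 0.1836, 0.1484, 0.1973], E[r] = 0.0762, γ^t·E[r] = 0.061699, running G = 0.561699
t=3: π = [0.1846, 0.1428, 0.1428, 0.1860, 0.1479, 0.1958], E[r] = 0.0801, γ^t·E[r] = 0.058377, running G = 0.620076
t=4: π = [0.1844, 0.1429, 0.1429, 0.1858, 0.1483, 0.1958], E[r] = 0.0821, γ^t·E[r] = 0.053881, running G = 0.673957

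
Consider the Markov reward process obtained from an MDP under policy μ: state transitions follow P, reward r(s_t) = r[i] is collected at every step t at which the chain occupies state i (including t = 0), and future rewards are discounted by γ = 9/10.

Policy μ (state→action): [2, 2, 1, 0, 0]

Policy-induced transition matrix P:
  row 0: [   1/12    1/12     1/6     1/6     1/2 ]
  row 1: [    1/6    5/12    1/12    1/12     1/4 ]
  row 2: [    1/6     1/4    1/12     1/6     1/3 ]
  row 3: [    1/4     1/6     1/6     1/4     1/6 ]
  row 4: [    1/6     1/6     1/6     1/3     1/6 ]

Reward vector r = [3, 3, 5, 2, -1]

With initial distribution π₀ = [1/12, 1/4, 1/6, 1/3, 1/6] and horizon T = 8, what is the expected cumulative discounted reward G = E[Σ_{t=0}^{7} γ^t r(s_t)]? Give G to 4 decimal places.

t=0: π = [0.0833, 0.2500, 0.1667, 0.3333, 0.1667], E[r] = 2.3333, γ^t·E[r] = 2.333333, running G = 2.333333
t=1: π = [0.1875, 0.2361, 0.1319, 0.2014, 0.2431], E[r] = 2.0903, γ^t·E[r] = 1.881250, running G = 4.214583
t=2: π = [0.1678, 0.2211, 0.1360, 0.2043, 0.2708], E[r] = 1.9844, γ^t·E[r] = 1.607344, running G = 5.821927
t=3: π = [0.1697, 0.2193, 0.1369, 0.2104, 0.2637], E[r] = 2.0086, γ^t·E[r] = 1.464293, running G = 7.286220
t=4: π = [0.1701, 0.2188, 0.1370, 0.2099, 0.2643], E[r] = 2.0068, γ^t·E[r] = 1.316651, running G = 8.602871
t=5: π = [0.1700, 0.2186, 0.1370, 0.2100, 0.2644], E[r] = 2.0064, γ^t·E[r] = 1.184765, running G = 9.787636
t=6: π = [0.1700, 0.2186, 0.1370, 0.2100, 0.2644], E[r] = 2.0065, γ^t·E[r] = 1.066346, running G = 10.853982
t=7: π = [0.1700, 0.2186, 0.1370, 0.2100, 0.2644], E[r] = 2.0065, γ^t·E[r] = 0.959705, running G = 11.813687

G = 11.8137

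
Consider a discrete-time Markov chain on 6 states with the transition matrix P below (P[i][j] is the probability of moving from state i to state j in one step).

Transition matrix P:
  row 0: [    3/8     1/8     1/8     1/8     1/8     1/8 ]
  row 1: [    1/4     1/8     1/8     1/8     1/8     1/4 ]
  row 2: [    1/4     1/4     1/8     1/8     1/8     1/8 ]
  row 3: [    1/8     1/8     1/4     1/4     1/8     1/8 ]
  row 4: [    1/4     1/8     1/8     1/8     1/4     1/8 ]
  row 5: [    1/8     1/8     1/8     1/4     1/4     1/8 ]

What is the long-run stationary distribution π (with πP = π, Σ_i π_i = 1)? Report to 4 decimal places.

π = [0.2420, 0.1432, 0.1454, 0.1633, 0.1633, 0.1429]

Balance equations π_j = Σ_i π_i·P[i][j]:
  π_0 = 3/8·π_0 + 1/4·π_1 + 1/4·π_2 + 1/8·π_3 + 1/4·π_4 + 1/8·π_5
  π_1 = 1/8·π_0 + 1/8·π_1 + 1/4·π_2 + 1/8·π_3 + 1/8·π_4 + 1/8·π_5
  π_2 = 1/8·π_0 + 1/8·π_1 + 1/8·π_2 + 1/4·π_3 + 1/8·π_4 + 1/8·π_5
  π_3 = 1/8·π_0 + 1/8·π_1 + 1/8·π_2 + 1/4·π_3 + 1/8·π_4 + 1/4·π_5
  π_4 = 1/8·π_0 + 1/8·π_1 + 1/8·π_2 + 1/8·π_3 + 1/4·π_4 + 1/4·π_5
  normalize: π_0 + π_1 + π_2 + π_3 + π_4 + π_5 = 1
Solving the linear system gives exactly π = [867/3583, 513/3583, 521/3583, 585/3583, 585/3583, 512/3583].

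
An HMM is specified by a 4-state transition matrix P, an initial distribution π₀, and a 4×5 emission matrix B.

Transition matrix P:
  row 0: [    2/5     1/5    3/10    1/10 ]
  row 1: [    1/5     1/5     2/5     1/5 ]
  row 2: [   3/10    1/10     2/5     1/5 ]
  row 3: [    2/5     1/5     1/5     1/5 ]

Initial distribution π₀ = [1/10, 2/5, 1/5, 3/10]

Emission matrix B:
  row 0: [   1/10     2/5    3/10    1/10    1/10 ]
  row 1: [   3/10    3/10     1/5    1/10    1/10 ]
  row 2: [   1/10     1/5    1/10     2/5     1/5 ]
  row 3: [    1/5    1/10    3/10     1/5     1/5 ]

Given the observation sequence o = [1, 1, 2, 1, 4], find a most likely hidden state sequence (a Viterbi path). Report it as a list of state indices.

t=0: δ = [4.000e-02, 1.200e-01, 4.000e-02, 3.000e-02]  (obs o_0=1)
t=1: δ = [9.600e-03, 7.200e-03, 9.600e-03, 2.400e-03]  ψ = [1, 1, 1, 1]  (obs o_1=1)
t=2: δ = [1.152e-03, 3.840e-04, 3.840e-04, 5.760e-04]  ψ = [0, 0, 2, 2]  (obs o_2=2)
t=3: δ = [1.843e-04, 6.912e-05, 6.912e-05, 1.152e-05]  ψ = [0, 0, 0, 0]  (obs o_3=1)
t=4: δ = [7.373e-06, 3.686e-06, 1.106e-05, 3.686e-06]  ψ = [0, 0, 0, 0]  (obs o_4=4)
backtrack: best end state = 2; path = [1, 0, 0, 0, 2]

path = [1, 0, 0, 0, 2]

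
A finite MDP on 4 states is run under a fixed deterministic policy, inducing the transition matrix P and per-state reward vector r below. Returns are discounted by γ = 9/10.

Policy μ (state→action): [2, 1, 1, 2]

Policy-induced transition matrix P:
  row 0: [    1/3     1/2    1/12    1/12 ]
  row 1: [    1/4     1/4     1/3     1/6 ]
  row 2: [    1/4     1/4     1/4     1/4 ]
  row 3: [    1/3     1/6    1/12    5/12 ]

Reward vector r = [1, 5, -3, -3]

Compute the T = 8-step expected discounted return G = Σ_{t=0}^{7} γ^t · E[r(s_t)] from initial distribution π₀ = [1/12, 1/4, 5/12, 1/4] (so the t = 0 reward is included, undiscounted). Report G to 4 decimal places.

t=0: π = [0.0833, 0.2500, 0.4167, 0.2500], E[r] = -0.6667, γ^t·E[r] = -0.666667, running G = -0.666667
t=1: π = [0.2778, 0.2500, 0.2153, 0.2569], E[r] = 0.1111, γ^t·E[r] = 0.100000, running G = -0.566667
t=2: π = [0.2946, 0.2980, 0.1817, 0.2257], E[r] = 0.5625, γ^t·E[r] = 0.455625, running G = -0.111042
t=3: π = [0.2934, 0.3048, 0.1881, 0.2137], E[r] = 0.6121, γ^t·E[r] = 0.446203, running G = 0.335161
t=4: π = [0.2923, 0.3055, 0.1909, 0.2113], E[r] = 0.6133, γ^t·E[r] = 0.402363, running G = 0.737525
t=5: π = [0.2920, 0.3055, 0.1915, 0.2111], E[r] = 0.6115, γ^t·E[r] = 0.361076, running G = 1.098600
t=6: π = [0.2919, 0.3054, 0.1916, 0.2111], E[r] = 0.6109, γ^t·E[r] = 0.324657, running G = 1.423258
t=7: π = [0.2919, 0.3054, 0.1916, 0.2111], E[r] = 0.6108, γ^t·E[r] = 0.292138, running G = 1.715396

G = 1.7154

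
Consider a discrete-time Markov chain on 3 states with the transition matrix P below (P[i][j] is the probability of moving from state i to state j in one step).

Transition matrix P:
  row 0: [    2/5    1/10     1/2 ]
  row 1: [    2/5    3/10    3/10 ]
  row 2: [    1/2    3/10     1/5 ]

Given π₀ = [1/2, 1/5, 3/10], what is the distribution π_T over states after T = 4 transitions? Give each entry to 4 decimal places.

t=0: π = [0.5000, 0.2000, 0.3000]
t=1: π = [0.4300, 0.2000, 0.3700]
t=2: π = [0.4370, 0.2140, 0.3490]
t=3: π = [0.4349, 0.2126, 0.3525]
t=4: π = [0.4353, 0.2130, 0.3517]

π = [0.4353, 0.2130, 0.3517]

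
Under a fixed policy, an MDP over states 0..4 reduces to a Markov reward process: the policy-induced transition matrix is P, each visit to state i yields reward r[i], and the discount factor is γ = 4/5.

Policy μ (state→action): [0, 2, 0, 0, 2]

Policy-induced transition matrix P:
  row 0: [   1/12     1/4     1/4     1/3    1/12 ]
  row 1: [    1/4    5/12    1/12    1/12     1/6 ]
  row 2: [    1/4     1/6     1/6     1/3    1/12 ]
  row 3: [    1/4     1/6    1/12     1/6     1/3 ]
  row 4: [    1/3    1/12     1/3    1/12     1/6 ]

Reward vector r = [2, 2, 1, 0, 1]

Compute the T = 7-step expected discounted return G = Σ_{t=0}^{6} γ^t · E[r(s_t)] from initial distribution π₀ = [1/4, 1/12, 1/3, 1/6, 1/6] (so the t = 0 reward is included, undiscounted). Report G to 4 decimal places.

G = 4.7929

t=0: π = [0.2500, 0.0833, 0.3333, 0.1667, 0.1667], E[r] = 1.1667, γ^t·E[r] = 1.166667, running G = 1.166667
t=1: π = [0.2222, 0.1944, 0.1944, 0.2431, 0.1458], E[r] = 1.1736, γ^t·E[r] = 0.938889, running G = 2.105556
t=2: π = [0.2251, 0.2216, 0.1730, 0.2078, 0.1725], E[r] = 1.2390, γ^t·E[r] = 0.792963, running G = 2.898519
t=3: π = [0.2269, 0.2265, 0.1784, 0.2002, 0.1681], E[r] = 1.2531, γ^t·E[r] = 0.641605, running G = 3.540123
t=4: π = [0.2262, 0.2282, 0.1780, 0.2013, 0.1663], E[r] = 1.2531, γ^t·E[r] = 0.513251, running G = 4.053374
t=5: π = [0.2262, 0.2287, 0.1774, 0.2012, 0.1665], E[r] = 1.2537, γ^t·E[r] = 0.410810, running G = 4.464184
t=6: π = [0.2262, 0.2288, 0.1774, 0.2010, 0.1666], E[r] = 1.2540, γ^t·E[r] = 0.328729, running G = 4.792913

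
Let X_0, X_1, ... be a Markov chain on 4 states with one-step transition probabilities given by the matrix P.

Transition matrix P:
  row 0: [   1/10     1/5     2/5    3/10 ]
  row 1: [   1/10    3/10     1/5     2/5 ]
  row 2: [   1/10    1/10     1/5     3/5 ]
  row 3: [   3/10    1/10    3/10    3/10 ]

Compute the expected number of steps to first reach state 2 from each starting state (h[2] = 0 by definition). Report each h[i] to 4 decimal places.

First-step conditioning: h[2] = 0; for i ≠ 2, h[i] = 1 + Σ_k P[i][k]·h[k].
  h[0] = 1 + 1/10·h[0] + 1/5·h[1] + 3/10·h[3]
  h[1] = 1 + 1/10·h[0] + 3/10·h[1] + 2/5·h[3]
  h[3] = 1 + 3/10·h[0] + 1/10·h[1] + 3/10·h[3]
Solving the 3×3 linear system over states ≠ 2 gives exactly h = [130/43, 160/43, 0, 140/43] (h[2] = 0 is the target).

h = [3.0233, 3.7209, 0.0000, 3.2558]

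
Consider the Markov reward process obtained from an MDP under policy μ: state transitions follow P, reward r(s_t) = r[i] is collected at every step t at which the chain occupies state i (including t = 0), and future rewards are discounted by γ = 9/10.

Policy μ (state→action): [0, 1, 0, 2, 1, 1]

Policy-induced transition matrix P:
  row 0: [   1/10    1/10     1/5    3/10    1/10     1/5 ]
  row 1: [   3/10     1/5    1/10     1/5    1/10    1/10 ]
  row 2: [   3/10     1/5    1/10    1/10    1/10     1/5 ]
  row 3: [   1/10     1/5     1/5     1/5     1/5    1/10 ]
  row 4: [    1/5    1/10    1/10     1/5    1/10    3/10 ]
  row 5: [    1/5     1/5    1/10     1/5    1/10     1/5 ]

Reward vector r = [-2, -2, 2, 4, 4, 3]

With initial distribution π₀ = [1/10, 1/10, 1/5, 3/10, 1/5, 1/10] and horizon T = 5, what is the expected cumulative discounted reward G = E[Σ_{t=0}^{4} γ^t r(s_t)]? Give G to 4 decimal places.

G = 6.5816

t=0: π = [0.1000, 0.1000, 0.2000, 0.3000, 0.2000, 0.1000], E[r] = 2.3000, γ^t·E[r] = 2.300000, running G = 2.300000
t=1: π = [0.1900, 0.1700, 0.1400, 0.1900, 0.1300, 0.1800], E[r] = 1.3800, γ^t·E[r] = 1.242000, running G = 3.542000
t=2: π = [0.1930, 0.1680, 0.1380, 0.2050, 0.1190, 0.1770], E[r] = 1.3810, γ^t·E[r] = 1.118610, running G = 4.660610
t=3: π = [0.1908, 0.1688, 0.1398, 0.2055, 0.1205, 0.1746], E[r] = 1.3882, γ^t·E[r] = 1.011998, running G = 5.672608
t=4: π = [0.1912, 0.1689, 0.1396, 0.2051, 0.1206, 0.1746], E[r] = 1.3855, γ^t·E[r] = 0.909040, running G = 6.581647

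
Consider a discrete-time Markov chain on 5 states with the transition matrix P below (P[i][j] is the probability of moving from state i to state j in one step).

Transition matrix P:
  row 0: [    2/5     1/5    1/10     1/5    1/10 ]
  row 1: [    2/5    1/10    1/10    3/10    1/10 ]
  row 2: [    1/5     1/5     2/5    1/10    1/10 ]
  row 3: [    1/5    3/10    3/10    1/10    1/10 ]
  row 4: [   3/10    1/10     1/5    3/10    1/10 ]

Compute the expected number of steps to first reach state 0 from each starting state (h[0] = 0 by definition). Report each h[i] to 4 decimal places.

h = [0.0000, 3.2934, 4.0419, 3.9671, 3.6976]

First-step conditioning: h[0] = 0; for i ≠ 0, h[i] = 1 + Σ_k P[i][k]·h[k].
  h[1] = 1 + 1/10·h[1] + 1/10·h[2] + 3/10·h[3] + 1/10·h[4]
  h[2] = 1 + 1/5·h[1] + 2/5·h[2] + 1/10·h[3] + 1/10·h[4]
  h[3] = 1 + 3/10·h[1] + 3/10·h[2] + 1/10·h[3] + 1/10·h[4]
  h[4] = 1 + 1/10·h[1] + 1/5·h[2] + 3/10·h[3] + 1/10·h[4]
Solving the 4×4 linear system over states ≠ 0 gives exactly h = [0, 550/167, 675/167, 1325/334, 1235/334] (h[0] = 0 is the target).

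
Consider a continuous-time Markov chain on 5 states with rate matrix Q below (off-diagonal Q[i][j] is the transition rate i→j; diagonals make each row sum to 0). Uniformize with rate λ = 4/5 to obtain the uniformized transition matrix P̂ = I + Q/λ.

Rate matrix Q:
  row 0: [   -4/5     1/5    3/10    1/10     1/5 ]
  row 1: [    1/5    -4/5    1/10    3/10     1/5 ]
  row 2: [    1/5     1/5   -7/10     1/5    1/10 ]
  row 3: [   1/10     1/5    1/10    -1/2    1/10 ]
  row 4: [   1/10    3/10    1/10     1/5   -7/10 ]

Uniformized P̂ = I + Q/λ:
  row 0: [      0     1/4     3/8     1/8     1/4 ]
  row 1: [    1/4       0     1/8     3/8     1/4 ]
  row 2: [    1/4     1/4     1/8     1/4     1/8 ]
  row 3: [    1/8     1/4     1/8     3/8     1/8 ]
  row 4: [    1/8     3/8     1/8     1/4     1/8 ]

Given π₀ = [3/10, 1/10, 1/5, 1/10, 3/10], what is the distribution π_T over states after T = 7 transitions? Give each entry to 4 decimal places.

t=0: π = [0.3000, 0.1000, 0.2000, 0.1000, 0.3000]
t=1: π = [0.1250, 0.2625, 0.2000, 0.2375, 0.1750]
t=2: π = [0.1672, 0.2063, 0.1563, 0.2969, 0.1734]
t=3: π = [0.1494, 0.2201, 0.1668, 0.2920, 0.1717]
t=4: π = [0.1547, 0.2164, 0.1624, 0.2953, 0.1712]
t=5: π = [0.1530, 0.2173, 0.1637, 0.2946, 0.1714]
t=6: π = [0.1535, 0.2171, 0.1633, 0.2949, 0.1713]
t=7: π = [0.1534, 0.2171, 0.1634, 0.2948, 0.1713]

π = [0.1534, 0.2171, 0.1634, 0.2948, 0.1713]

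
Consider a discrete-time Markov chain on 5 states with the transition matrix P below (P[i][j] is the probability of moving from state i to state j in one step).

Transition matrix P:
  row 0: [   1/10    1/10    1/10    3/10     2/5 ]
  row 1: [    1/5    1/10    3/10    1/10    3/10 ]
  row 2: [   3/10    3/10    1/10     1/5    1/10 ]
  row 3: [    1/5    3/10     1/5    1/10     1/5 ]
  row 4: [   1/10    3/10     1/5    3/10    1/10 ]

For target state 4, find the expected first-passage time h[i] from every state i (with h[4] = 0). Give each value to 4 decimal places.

h = [3.3960, 3.7974, 4.4232, 4.1145, 0.0000]

First-step conditioning: h[4] = 0; for i ≠ 4, h[i] = 1 + Σ_k P[i][k]·h[k].
  h[0] = 1 + 1/10·h[0] + 1/10·h[1] + 1/10·h[2] + 3/10·h[3]
  h[1] = 1 + 1/5·h[0] + 1/10·h[1] + 3/10·h[2] + 1/10·h[3]
  h[2] = 1 + 3/10·h[0] + 3/10·h[1] + 1/10·h[2] + 1/5·h[3]
  h[3] = 1 + 1/5·h[0] + 3/10·h[1] + 1/5·h[2] + 1/10·h[3]
Solving the 4×4 linear system over states ≠ 4 gives exactly h = [12100/3563, 13530/3563, 15760/3563, 14660/3563, 0] (h[4] = 0 is the target).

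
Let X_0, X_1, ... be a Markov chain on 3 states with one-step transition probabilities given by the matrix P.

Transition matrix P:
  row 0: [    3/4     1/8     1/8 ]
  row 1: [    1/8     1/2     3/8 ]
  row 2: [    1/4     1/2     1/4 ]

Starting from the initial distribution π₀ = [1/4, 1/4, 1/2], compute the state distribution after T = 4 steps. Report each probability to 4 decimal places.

π = [0.3995, 0.3541, 0.2465]

t=0: π = [0.2500, 0.2500, 0.5000]
t=1: π = [0.3438, 0.4063, 0.2500]
t=2: π = [0.3711, 0.3711, 0.2578]
t=3: π = [0.3892, 0.3608, 0.2500]
t=4: π = [0.3995, 0.3541, 0.2465]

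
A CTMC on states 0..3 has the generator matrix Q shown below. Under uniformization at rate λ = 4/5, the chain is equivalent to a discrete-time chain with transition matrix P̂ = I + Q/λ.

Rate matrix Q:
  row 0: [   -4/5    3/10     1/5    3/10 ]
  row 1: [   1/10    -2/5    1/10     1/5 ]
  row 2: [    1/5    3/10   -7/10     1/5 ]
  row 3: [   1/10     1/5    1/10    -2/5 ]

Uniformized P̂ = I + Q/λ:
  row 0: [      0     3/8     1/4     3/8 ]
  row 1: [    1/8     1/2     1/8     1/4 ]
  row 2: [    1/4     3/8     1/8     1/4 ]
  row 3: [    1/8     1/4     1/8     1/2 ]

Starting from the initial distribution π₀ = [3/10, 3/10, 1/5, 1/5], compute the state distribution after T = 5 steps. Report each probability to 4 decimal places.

π = [0.1267, 0.3780, 0.1409, 0.3544]

t=0: π = [0.3000, 0.3000, 0.2000, 0.2000]
t=1: π = [0.1125, 0.3875, 0.1625, 0.3375]
t=2: π = [0.1313, 0.3813, 0.1391, 0.3484]
t=3: π = [0.1260, 0.3791, 0.1414, 0.3535]
t=4: π = [0.1269, 0.3782, 0.1407, 0.3541]
t=5: π = [0.1267, 0.3780, 0.1409, 0.3544]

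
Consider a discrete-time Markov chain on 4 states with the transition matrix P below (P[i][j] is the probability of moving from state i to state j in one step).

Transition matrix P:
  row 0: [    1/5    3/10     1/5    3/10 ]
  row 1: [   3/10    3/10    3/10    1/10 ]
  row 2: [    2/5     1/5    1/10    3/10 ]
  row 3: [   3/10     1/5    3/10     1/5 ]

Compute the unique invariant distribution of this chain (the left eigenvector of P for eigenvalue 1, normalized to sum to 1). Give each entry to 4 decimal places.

π = [0.2932, 0.2548, 0.2256, 0.2264]

Balance equations π_j = Σ_i π_i·P[i][j]:
  π_0 = 1/5·π_0 + 3/10·π_1 + 2/5·π_2 + 3/10·π_3
  π_1 = 3/10·π_0 + 3/10·π_1 + 1/5·π_2 + 1/5·π_3
  π_2 = 1/5·π_0 + 3/10·π_1 + 1/10·π_2 + 3/10·π_3
  normalize: π_0 + π_1 + π_2 + π_3 = 1
Solving the linear system gives exactly π = [39/133, 305/1197, 30/133, 271/1197].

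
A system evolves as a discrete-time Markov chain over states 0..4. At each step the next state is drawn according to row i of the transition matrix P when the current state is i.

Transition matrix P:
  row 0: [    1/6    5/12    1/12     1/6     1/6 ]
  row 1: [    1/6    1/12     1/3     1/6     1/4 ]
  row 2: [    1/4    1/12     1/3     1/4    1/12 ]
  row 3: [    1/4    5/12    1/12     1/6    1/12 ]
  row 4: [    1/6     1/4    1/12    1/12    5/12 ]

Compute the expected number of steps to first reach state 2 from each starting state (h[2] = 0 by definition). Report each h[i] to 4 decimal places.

First-step conditioning: h[2] = 0; for i ≠ 2, h[i] = 1 + Σ_k P[i][k]·h[k].
  h[0] = 1 + 1/6·h[0] + 5/12·h[1] + 1/6·h[3] + 1/6·h[4]
  h[1] = 1 + 1/6·h[0] + 1/12·h[1] + 1/6·h[3] + 1/4·h[4]
  h[3] = 1 + 1/4·h[0] + 5/12·h[1] + 1/6·h[3] + 1/12·h[4]
  h[4] = 1 + 1/6·h[0] + 1/4·h[1] + 1/12·h[3] + 5/12·h[4]
Solving the 4×4 linear system over states ≠ 2 gives exactly h = [20832/3209, 16980/3209, 0, 20760/3209, 21696/3209] (h[2] = 0 is the target).

h = [6.4917, 5.2914, 0.0000, 6.4693, 6.7610]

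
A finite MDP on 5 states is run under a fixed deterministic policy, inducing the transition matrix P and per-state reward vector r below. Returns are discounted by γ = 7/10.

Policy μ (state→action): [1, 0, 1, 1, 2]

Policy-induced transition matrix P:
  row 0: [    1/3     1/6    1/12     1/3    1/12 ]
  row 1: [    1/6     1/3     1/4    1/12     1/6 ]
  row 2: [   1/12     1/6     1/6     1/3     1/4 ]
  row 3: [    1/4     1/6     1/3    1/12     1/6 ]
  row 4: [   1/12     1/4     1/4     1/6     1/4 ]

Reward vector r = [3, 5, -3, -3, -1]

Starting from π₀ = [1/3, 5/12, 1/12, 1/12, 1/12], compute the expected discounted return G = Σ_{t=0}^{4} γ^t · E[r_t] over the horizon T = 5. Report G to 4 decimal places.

G = 3.1212

t=0: π = [0.3333, 0.4167, 0.0833, 0.0833, 0.0833], E[r] = 2.5000, γ^t·E[r] = 2.500000, running G = 2.500000
t=1: π = [0.2153, 0.2431, 0.1944, 0.1944, 0.1528], E[r] = 0.5417, γ^t·E[r] = 0.379167, running G = 2.879167
t=2: π = [0.1898, 0.2199, 0.2141, 0.1985, 0.1777], E[r] = 0.2535, γ^t·E[r] = 0.124201, running G = 3.003368
t=3: π = [0.1822, 0.2181, 0.2171, 0.1991, 0.1835], E[r] = 0.2052, γ^t·E[r] = 0.070367, running G = 3.073735
t=4: π = [0.1802, 0.2183, 0.2181, 0.1984, 0.1849], E[r] = 0.1977, γ^t·E[r] = 0.047468, running G = 3.121202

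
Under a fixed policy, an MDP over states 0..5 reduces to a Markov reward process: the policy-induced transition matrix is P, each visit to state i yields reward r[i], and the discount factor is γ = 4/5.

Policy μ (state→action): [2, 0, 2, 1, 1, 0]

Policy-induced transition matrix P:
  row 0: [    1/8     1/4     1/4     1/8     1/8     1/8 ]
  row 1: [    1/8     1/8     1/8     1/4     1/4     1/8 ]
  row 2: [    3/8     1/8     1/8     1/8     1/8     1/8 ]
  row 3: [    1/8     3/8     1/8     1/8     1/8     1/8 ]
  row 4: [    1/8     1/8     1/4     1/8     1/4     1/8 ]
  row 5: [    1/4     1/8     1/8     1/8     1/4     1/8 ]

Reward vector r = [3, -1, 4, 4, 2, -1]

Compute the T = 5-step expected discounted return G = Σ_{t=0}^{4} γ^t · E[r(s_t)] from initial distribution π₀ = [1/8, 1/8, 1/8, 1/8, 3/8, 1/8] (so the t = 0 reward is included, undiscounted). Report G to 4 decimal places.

G = 6.3881

t=0: π = [0.1250, 0.1250, 0.1250, 0.1250, 0.3750, 0.1250], E[r] = 1.8750, γ^t·E[r] = 1.875000, running G = 1.875000
t=1: π = [0.1719, 0.1719, 0.1875, 0.1406, 0.2031, 0.1250], E[r] = 1.9375, γ^t·E[r] = 1.550000, running G = 3.425000
t=2: π = [0.1875, 0.1816, 0.1719, 0.1465, 0.1875, 0.1250], E[r] = 1.9043, γ^t·E[r] = 1.218750, running G = 4.643750
t=3: π = [0.1836, 0.1851, 0.1719, 0.1477, 0.1868, 0.1250], E[r] = 1.8926, γ^t·E[r] = 0.969000, running G = 5.612750
t=4: π = [0.1836, 0.1849, 0.1713, 0.1481, 0.1871, 0.1250], E[r] = 1.8928, γ^t·E[r] = 0.775300, running G = 6.388050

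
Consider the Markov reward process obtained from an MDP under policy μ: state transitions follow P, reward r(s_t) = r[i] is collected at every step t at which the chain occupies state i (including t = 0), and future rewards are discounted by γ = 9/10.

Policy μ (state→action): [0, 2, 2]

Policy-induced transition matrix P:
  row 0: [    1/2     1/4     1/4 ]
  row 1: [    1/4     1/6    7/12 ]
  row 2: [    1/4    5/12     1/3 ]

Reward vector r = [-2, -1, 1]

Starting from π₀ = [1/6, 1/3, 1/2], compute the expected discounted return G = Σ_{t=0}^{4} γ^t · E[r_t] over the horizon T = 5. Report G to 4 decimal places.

t=0: π = [0.1667, 0.3333, 0.5000], E[r] = -0.1667, γ^t·E[r] = -0.166667, running G = -0.166667
t=1: π = [0.2917, 0.3056, 0.4028], E[r] = -0.4861, γ^t·E[r] = -0.437500, running G = -0.604167
t=2: π = [0.3229, 0.2917, 0.3854], E[r] = -0.5521, γ^t·E[r] = -0.447188, running G = -1.051354
t=3: π = [0.3307, 0.2899, 0.3793], E[r] = -0.5720, γ^t·E[r] = -0.417023, running G = -1.468378
t=4: π = [0.3327, 0.2891, 0.3783], E[r] = -0.5762, γ^t·E[r] = -0.378026, running G = -1.846404

G = -1.8464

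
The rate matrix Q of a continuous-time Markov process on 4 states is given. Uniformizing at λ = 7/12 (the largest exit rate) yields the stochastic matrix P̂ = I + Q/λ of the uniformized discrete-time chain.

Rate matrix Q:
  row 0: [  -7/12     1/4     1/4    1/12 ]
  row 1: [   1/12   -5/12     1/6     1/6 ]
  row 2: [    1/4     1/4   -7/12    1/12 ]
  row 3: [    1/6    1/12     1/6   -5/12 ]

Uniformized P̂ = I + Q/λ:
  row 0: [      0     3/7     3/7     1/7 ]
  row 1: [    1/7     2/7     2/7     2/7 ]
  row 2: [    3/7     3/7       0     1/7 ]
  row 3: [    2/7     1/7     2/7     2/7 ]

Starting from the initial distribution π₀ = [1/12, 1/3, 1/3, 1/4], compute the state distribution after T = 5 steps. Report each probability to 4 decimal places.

π = [0.2155, 0.3200, 0.2445, 0.2200]

t=0: π = [0.0833, 0.3333, 0.3333, 0.2500]
t=1: π = [0.2619, 0.3095, 0.2024, 0.2262]
t=2: π = [0.1956, 0.3197, 0.2653, 0.2194]
t=3: π = [0.2221, 0.3202, 0.2379, 0.2199]
t=4: π = [0.2105, 0.3200, 0.2495, 0.2200]
t=5: π = [0.2155, 0.3200, 0.2445, 0.2200]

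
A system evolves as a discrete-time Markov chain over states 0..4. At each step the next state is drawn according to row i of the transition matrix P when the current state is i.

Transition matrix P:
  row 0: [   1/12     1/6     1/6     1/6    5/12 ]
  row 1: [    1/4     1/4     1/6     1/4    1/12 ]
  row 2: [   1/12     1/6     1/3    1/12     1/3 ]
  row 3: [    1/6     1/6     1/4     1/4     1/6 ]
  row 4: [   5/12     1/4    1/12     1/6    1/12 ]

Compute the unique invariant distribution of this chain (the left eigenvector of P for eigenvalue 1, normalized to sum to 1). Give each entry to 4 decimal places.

Balance equations π_j = Σ_i π_i·P[i][j]:
  π_0 = 1/12·π_0 + 1/4·π_1 + 1/12·π_2 + 1/6·π_3 + 5/12·π_4
  π_1 = 1/6·π_0 + 1/4·π_1 + 1/6·π_2 + 1/6·π_3 + 1/4·π_4
  π_2 = 1/6·π_0 + 1/6·π_1 + 1/3·π_2 + 1/4·π_3 + 1/12·π_4
  π_3 = 1/6·π_0 + 1/4·π_1 + 1/12·π_2 + 1/4·π_3 + 1/6·π_4
  normalize: π_0 + π_1 + π_2 + π_3 + π_4 = 1
Solving the linear system gives exactly π = [4064/19923, 4013/19923, 1306/6641, 3631/19923, 4297/19923].

π = [0.2040, 0.2014, 0.1967, 0.1823, 0.2157]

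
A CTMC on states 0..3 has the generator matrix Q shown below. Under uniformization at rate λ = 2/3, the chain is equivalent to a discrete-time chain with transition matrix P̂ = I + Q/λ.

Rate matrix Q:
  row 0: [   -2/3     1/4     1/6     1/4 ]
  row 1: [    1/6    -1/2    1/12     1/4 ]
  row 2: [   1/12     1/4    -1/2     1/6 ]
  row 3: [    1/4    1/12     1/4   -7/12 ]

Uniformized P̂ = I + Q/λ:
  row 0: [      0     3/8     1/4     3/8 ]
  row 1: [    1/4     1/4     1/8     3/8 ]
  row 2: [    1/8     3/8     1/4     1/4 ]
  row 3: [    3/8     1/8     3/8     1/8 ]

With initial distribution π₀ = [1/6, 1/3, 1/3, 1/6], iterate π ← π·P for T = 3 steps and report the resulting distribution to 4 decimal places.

π = [0.2002, 0.2734, 0.2510, 0.2754]

t=0: π = [0.1667, 0.3333, 0.3333, 0.1667]
t=1: π = [0.1875, 0.2917, 0.2292, 0.2917]
t=2: π = [0.2109, 0.2656, 0.2500, 0.2734]
t=3: π = [0.2002, 0.2734, 0.2510, 0.2754]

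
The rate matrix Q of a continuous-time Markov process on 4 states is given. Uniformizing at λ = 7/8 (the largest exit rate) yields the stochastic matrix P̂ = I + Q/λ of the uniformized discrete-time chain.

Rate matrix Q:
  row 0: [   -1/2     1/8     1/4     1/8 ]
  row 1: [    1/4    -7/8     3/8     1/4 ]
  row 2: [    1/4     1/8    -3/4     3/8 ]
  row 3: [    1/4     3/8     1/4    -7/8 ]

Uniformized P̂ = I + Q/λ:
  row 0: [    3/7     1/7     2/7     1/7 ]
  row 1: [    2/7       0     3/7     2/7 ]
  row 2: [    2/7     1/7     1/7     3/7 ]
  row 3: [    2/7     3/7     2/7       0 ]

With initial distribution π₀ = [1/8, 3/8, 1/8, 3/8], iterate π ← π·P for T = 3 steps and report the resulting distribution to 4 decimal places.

π = [0.3327, 0.1870, 0.2711, 0.2092]

t=0: π = [0.1250, 0.3750, 0.1250, 0.3750]
t=1: π = [0.3036, 0.1964, 0.3214, 0.1786]
t=2: π = [0.3291, 0.1658, 0.2679, 0.2372]
t=3: π = [0.3327, 0.1870, 0.2711, 0.2092]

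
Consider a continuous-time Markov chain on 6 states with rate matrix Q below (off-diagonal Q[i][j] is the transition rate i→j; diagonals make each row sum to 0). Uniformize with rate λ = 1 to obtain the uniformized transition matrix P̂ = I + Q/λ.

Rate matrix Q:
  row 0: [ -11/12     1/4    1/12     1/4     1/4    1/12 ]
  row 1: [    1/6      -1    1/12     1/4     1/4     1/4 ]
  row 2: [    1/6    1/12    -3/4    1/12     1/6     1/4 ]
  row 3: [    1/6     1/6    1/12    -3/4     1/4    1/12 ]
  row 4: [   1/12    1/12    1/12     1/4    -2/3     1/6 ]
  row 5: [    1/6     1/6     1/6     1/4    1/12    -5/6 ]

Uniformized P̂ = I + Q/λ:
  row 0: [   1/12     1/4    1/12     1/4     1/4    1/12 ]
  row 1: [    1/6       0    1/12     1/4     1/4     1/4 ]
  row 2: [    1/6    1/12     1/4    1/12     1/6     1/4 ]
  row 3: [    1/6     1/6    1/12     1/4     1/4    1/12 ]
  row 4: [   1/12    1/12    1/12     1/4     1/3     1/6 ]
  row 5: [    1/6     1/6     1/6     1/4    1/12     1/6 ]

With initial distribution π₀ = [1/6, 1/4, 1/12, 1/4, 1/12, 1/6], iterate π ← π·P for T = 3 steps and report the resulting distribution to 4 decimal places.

π = [0.1359, 0.1273, 0.1154, 0.2308, 0.2340, 0.1565]

t=0: π = [0.1667, 0.2500, 0.0833, 0.2500, 0.0833, 0.1667]
t=1: π = [0.1458, 0.1250, 0.1111, 0.2361, 0.2222, 0.1597]
t=2: π = [0.1360, 0.1302, 0.1152, 0.2315, 0.2326, 0.1545]
t=3: π = [0.1359, 0.1273, 0.1154, 0.2308, 0.2340, 0.1565]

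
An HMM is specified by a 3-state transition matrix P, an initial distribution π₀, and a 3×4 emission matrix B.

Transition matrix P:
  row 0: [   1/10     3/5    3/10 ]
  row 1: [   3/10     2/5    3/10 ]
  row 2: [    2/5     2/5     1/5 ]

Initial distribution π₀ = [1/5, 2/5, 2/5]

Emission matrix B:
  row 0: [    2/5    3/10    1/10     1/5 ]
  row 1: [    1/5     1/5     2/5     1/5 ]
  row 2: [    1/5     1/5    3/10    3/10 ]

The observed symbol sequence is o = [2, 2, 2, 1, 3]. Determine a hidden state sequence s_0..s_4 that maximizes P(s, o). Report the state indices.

t=0: δ = [2.000e-02, 1.600e-01, 1.200e-01]  (obs o_0=2)
t=1: δ = [4.800e-03, 2.560e-02, 1.440e-02]  ψ = [1, 1, 1]  (obs o_1=2)
t=2: δ = [7.680e-04, 4.096e-03, 2.304e-03]  ψ = [1, 1, 1]  (obs o_2=2)
t=3: δ = [3.686e-04, 3.277e-04, 2.458e-04]  ψ = [1, 1, 1]  (obs o_3=1)
t=4: δ = [1.966e-05, 4.424e-05, 3.318e-05]  ψ = [1, 0, 0]  (obs o_4=3)
backtrack: best end state = 1; path = [1, 1, 1, 0, 1]

path = [1, 1, 1, 0, 1]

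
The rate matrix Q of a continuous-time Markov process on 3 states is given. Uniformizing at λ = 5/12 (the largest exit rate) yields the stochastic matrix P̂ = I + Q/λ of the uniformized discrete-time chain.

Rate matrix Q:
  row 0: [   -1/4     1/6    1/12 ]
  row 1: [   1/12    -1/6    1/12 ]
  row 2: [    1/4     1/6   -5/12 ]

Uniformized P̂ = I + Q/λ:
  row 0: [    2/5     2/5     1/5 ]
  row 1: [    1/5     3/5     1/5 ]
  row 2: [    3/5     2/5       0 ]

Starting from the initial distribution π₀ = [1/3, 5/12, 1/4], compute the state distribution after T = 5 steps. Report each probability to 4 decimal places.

π = [0.3334, 0.5000, 0.1666]

t=0: π = [0.3333, 0.4167, 0.2500]
t=1: π = [0.3667, 0.4833, 0.1500]
t=2: π = [0.3333, 0.4967, 0.1700]
t=3: π = [0.3347, 0.4993, 0.1660]
t=4: π = [0.3333, 0.4999, 0.1668]
t=5: π = [0.3334, 0.5000, 0.1666]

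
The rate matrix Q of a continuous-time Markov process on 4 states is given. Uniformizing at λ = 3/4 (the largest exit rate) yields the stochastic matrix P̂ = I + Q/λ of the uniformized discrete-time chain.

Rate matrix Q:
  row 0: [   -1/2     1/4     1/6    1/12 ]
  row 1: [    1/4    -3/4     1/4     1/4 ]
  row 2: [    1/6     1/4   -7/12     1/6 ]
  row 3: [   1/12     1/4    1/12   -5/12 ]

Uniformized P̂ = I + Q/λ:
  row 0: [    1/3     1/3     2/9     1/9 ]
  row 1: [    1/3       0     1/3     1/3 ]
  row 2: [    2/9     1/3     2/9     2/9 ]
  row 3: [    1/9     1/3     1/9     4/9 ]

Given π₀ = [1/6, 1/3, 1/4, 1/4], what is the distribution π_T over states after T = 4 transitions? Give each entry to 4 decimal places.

π = [0.2451, 0.2510, 0.2177, 0.2862]

t=0: π = [0.1667, 0.3333, 0.2500, 0.2500]
t=1: π = [0.2500, 0.2222, 0.2315, 0.2963]
t=2: π = [0.2418, 0.2593, 0.2140, 0.2850]
t=3: π = [0.2462, 0.2469, 0.2194, 0.2875]
t=4: π = [0.2451, 0.2510, 0.2177, 0.2862]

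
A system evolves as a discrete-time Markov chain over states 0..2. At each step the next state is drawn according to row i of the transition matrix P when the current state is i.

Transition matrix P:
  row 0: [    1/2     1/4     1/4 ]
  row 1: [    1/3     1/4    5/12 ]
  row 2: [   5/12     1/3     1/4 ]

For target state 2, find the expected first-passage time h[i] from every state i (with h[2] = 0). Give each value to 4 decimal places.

First-step conditioning: h[2] = 0; for i ≠ 2, h[i] = 1 + Σ_k P[i][k]·h[k].
  h[0] = 1 + 1/2·h[0] + 1/4·h[1]
  h[1] = 1 + 1/3·h[0] + 1/4·h[1]
Solving the 2×2 linear system over states ≠ 2 gives exactly h = [24/7, 20/7, 0] (h[2] = 0 is the target).

h = [3.4286, 2.8571, 0.0000]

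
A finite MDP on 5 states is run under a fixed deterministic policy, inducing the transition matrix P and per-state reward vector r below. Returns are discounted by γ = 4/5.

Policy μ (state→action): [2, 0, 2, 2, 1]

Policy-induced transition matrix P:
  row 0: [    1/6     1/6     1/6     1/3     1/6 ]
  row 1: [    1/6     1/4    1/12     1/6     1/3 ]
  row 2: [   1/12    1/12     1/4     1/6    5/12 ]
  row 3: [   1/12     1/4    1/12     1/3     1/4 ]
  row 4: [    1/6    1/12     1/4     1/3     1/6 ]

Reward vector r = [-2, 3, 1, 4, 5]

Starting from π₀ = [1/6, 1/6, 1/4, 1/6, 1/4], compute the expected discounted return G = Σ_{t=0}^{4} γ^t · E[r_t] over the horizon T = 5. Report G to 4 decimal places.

t=0: π = [0.1667, 0.1667, 0.2500, 0.1667, 0.2500], E[r] = 2.3333, γ^t·E[r] = 2.333333, running G = 2.333333
t=1: π = [0.1319, 0.1528, 0.1806, 0.2639, 0.2708], E[r] = 2.7847, γ^t·E[r] = 2.227778, running G = 4.561111
t=2: π = [0.1296, 0.1638, 0.1696, 0.2778, 0.2593], E[r] = 2.8090, γ^t·E[r] = 1.797778, running G = 6.358889
t=3: π = [0.1294, 0.1677, 0.1656, 0.2778, 0.2595], E[r] = 2.8186, γ^t·E[r] = 1.443136, running G = 7.802025
t=4: π = [0.1297, 0.1684, 0.1650, 0.2778, 0.2592], E[r] = 2.8176, γ^t·E[r] = 1.154087, running G = 8.956112

G = 8.9561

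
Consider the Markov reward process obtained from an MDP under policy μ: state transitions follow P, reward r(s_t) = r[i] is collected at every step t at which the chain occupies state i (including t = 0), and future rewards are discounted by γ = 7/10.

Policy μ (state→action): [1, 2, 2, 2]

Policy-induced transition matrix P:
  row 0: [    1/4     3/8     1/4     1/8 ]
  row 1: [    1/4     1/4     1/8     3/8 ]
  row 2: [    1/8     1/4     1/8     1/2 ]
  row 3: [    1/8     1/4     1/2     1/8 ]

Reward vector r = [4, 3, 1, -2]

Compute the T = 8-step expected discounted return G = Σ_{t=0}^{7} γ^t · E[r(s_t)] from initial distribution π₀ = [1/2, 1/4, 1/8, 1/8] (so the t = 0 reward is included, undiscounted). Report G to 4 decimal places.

G = 5.5160

t=0: π = [0.5000, 0.2500, 0.1250, 0.1250], E[r] = 2.6250, γ^t·E[r] = 2.625000, running G = 2.625000
t=1: π = [0.2188, 0.3125, 0.2344, 0.2344], E[r] = 1.5781, γ^t·E[r] = 1.104688, running G = 3.729688
t=2: π = [0.1914, 0.2773, 0.2402, 0.2910], E[r] = 1.2559, γ^t·E[r] = 0.615371, running G = 4.345059
t=3: π = [0.1836, 0.2739, 0.2581, 0.2844], E[r] = 1.2454, γ^t·E[r] = 0.427159, running G = 4.772218
t=4: π = [0.1822, 0.2729, 0.2546, 0.2903], E[r] = 1.2217, γ^t·E[r] = 0.293333, running G = 5.065550
t=5: π = [0.1819, 0.2728, 0.2566, 0.2887], E[r] = 1.2251, γ^t·E[r] = 0.205899, running G = 5.271449
t=6: π = [0.1818, 0.2727, 0.2560, 0.2894], E[r] = 1.2227, γ^t·E[r] = 0.143849, running G = 5.415298
t=7: π = [0.1818, 0.2727, 0.2563, 0.2892], E[r] = 1.2234, γ^t·E[r] = 0.100749, running G = 5.516047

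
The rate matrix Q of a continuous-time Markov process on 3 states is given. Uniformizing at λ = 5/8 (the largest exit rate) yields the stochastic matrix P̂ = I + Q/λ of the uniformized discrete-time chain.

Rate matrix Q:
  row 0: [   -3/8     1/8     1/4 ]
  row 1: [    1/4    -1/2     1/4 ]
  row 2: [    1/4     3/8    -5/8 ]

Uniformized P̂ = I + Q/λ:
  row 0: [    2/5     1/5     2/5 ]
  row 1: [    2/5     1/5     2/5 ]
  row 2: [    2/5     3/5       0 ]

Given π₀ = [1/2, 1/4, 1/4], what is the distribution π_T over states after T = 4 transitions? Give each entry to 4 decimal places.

t=0: π = [0.5000, 0.2500, 0.2500]
t=1: π = [0.4000, 0.3000, 0.3000]
t=2: π = [0.4000, 0.3200, 0.2800]
t=3: π = [0.4000, 0.3120, 0.2880]
t=4: π = [0.4000, 0.3152, 0.2848]

π = [0.4000, 0.3152, 0.2848]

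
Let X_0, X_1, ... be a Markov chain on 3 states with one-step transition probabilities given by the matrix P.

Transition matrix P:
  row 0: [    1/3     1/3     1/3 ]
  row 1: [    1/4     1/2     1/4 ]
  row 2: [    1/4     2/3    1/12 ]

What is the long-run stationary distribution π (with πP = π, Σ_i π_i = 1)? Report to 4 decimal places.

Balance equations π_j = Σ_i π_i·P[i][j]:
  π_0 = 1/3·π_0 + 1/4·π_1 + 1/4·π_2
  π_1 = 1/3·π_0 + 1/2·π_1 + 2/3·π_2
  normalize: π_0 + π_1 + π_2 = 1
Solving the linear system gives exactly π = [3/11, 38/77, 18/77].

π = [0.2727, 0.4935, 0.2338]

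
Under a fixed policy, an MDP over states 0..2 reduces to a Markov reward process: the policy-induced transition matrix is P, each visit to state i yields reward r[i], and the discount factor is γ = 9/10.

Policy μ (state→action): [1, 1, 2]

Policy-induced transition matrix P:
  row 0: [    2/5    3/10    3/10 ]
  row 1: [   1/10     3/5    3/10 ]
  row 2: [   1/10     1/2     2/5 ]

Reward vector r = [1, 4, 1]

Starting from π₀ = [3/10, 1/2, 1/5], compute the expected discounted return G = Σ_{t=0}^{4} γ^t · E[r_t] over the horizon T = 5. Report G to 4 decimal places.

t=0: π = [0.3000, 0.5000, 0.2000], E[r] = 2.5000, γ^t·E[r] = 2.500000, running G = 2.500000
t=1: π = [0.1900, 0.4900, 0.3200], E[r] = 2.4700, γ^t·E[r] = 2.223000, running G = 4.723000
t=2: π = [0.1570, 0.5110, 0.3320], E[r] = 2.5330, γ^t·E[r] = 2.051730, running G = 6.774730
t=3: π = [0.1471, 0.5197, 0.3332], E[r] = 2.5591, γ^t·E[r] = 1.865584, running G = 8.640314
t=4: π = [0.1441, 0.5226, 0.3333], E[r] = 2.5677, γ^t·E[r] = 1.684635, running G = 10.324949

G = 10.3249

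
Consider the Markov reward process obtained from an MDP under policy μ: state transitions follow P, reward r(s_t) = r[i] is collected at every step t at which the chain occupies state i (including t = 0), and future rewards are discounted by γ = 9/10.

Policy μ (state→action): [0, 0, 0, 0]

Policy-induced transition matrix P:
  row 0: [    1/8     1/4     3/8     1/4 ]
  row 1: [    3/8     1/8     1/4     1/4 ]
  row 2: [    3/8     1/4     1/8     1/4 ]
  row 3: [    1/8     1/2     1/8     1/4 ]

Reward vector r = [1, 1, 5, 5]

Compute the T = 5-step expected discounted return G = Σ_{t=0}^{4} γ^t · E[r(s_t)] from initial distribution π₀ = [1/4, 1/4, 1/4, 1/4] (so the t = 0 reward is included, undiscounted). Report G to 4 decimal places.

G = 11.9302

t=0: π = [0.2500, 0.2500, 0.2500, 0.2500], E[r] = 3.0000, γ^t·E[r] = 3.000000, running G = 3.000000
t=1: π = [0.2500, 0.2813, 0.2188, 0.2500], E[r] = 2.8750, γ^t·E[r] = 2.587500, running G = 5.587500
t=2: π = [0.2500, 0.2773, 0.2227, 0.2500], E[r] = 2.8906, γ^t·E[r] = 2.341406, running G = 7.928906
t=3: π = [0.2500, 0.2778, 0.2222, 0.2500], E[r] = 2.8887, γ^t·E[r] = 2.105842, running G = 10.034748
t=4: π = [0.2500, 0.2778, 0.2222, 0.2500], E[r] = 2.8889, γ^t·E[r] = 1.895418, running G = 11.930166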